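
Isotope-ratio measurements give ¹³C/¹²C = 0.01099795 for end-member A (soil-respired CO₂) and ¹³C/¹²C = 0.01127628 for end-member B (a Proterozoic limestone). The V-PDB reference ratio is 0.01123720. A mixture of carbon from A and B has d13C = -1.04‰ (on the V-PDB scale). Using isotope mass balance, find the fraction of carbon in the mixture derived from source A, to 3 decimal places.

δ_A = (0.01099795/0.01123720 − 1)×1000 = (0.978709 − 1)×1000 = -21.291‰
δ_B = (0.01127628/0.01123720 − 1)×1000 = (1.003478 − 1)×1000 = 3.478‰
f_A = (δ_mix − δ_B)/(δ_A − δ_B) = (-1.04 − (3.478))/(-21.291 − (3.478))
f_A = -4.518 / -24.769 = 0.1824

0.182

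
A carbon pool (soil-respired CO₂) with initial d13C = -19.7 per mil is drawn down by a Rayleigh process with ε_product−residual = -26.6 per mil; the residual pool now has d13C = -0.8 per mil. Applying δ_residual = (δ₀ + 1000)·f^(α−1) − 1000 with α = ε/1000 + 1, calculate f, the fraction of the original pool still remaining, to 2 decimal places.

0.49

α − 1 = ε/1000 = -0.0266
(δ_res + 1000)/(δ₀ + 1000) = (-0.8 + 1000)/(-19.7 + 1000) = 999.2/980.3 = 1.019280
f = 1.019280^(1/-0.0266) = exp(ln(1.019280)/-0.0266) = exp(0.01910/-0.0266)
f = exp(-0.7179) = 0.4878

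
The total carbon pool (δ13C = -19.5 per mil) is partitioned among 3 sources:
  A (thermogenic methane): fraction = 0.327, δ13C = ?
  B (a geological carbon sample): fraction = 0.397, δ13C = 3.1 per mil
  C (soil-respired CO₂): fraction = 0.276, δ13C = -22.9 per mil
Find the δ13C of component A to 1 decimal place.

Isotope mass balance: δ_bulk = Σ fᵢ·δᵢ.
-19.5 = 0.327×δ_A + 0.397×(3.1) + 0.276×(-22.9)
0.327·δ_A = -19.5 − (-5.090) = -14.410
δ_A = -14.410 / 0.327 = -44.07 per mil

-44.1 per mil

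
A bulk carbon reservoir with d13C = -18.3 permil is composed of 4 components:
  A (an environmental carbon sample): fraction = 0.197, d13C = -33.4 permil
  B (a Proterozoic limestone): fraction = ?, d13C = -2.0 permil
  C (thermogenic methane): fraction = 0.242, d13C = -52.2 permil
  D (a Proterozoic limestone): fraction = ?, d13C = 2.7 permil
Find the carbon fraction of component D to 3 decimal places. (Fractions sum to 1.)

Let f_D and f_B be the unknown fractions; fractions sum to 1 so f_D + f_B = 0.561.
Mass balance: Σ fᵢ·δᵢ = δ_bulk ⇒ f_D·(2.7) + f_B·(-2.0) = -18.3 − (-19.212) = 0.912
Substitute f_B = 0.561 − f_D:
f_D·(2.7 − -2.0) = 0.912 − 0.561×(-2.0) = 2.034
f_D = 2.034 / 4.7 = 0.4328

0.433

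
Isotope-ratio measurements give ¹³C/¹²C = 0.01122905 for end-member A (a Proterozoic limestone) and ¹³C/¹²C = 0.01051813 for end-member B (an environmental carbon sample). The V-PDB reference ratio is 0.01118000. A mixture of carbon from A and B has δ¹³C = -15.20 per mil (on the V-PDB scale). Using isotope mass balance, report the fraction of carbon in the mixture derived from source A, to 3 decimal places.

0.692

δ_A = (0.01122905/0.01118000 − 1)×1000 = (1.004387 − 1)×1000 = 4.387 per mil
δ_B = (0.01051813/0.01118000 − 1)×1000 = (0.940799 − 1)×1000 = -59.201 per mil
f_A = (δ_mix − δ_B)/(δ_A − δ_B) = (-15.20 − (-59.201))/(4.387 − (-59.201))
f_A = 44.001 / 63.589 = 0.6920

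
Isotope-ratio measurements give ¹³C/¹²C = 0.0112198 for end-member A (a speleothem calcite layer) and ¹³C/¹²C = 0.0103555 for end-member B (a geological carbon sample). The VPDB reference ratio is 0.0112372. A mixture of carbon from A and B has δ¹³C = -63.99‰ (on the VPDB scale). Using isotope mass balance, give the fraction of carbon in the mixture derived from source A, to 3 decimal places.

0.188

δ_A = (0.0112198/0.0112372 − 1)×1000 = (0.998452 − 1)×1000 = -1.548‰
δ_B = (0.0103555/0.0112372 − 1)×1000 = (0.921537 − 1)×1000 = -78.463‰
f_A = (δ_mix − δ_B)/(δ_A − δ_B) = (-63.99 − (-78.463))/(-1.548 − (-78.463))
f_A = 14.473 / 76.914 = 0.1882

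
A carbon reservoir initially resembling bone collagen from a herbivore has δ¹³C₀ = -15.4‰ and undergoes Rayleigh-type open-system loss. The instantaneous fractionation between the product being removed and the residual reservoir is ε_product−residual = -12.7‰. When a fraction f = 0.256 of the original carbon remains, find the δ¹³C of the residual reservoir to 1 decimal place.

1.8‰

Rayleigh residual: δ_res = (δ₀ + 1000)·f^(α−1) − 1000
α = ε/1000 + 1 = 0.98730, so α − 1 = -0.01270
f^(α−1) = 0.256^(-0.01270) = 1.017455
δ_res = (-15.4 + 1000) × 1.017455 − 1000 = 1001.787 − 1000 = 1.79‰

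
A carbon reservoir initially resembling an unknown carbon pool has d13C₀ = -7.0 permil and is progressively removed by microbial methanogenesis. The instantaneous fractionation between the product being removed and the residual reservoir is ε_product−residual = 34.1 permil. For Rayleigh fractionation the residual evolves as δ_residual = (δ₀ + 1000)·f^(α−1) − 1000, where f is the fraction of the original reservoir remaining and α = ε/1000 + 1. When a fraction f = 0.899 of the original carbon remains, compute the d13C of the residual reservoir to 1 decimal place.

-10.6 permil

Rayleigh residual: δ_res = (δ₀ + 1000)·f^(α−1) − 1000
α = ε/1000 + 1 = 1.03410, so α − 1 = 0.03410
f^(α−1) = 0.899^(0.03410) = 0.996376
δ_res = (-7.0 + 1000) × 0.996376 − 1000 = 989.401 − 1000 = -10.60 permil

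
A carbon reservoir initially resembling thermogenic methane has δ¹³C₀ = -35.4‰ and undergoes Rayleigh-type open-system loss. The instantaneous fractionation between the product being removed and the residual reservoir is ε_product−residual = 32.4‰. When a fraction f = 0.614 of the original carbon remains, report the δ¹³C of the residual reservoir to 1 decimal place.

-50.5‰

Rayleigh residual: δ_res = (δ₀ + 1000)·f^(α−1) − 1000
α = ε/1000 + 1 = 1.03240, so α − 1 = 0.03240
f^(α−1) = 0.614^(0.03240) = 0.984321
δ_res = (-35.4 + 1000) × 0.984321 − 1000 = 949.476 − 1000 = -50.52‰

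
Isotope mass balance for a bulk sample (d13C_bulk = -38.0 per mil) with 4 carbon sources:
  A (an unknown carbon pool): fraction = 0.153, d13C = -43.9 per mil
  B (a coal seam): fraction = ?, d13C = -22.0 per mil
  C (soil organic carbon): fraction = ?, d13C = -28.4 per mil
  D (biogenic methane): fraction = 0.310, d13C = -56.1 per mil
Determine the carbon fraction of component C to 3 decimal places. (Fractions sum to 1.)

0.325

Let f_C and f_B be the unknown fractions; fractions sum to 1 so f_C + f_B = 0.537.
Mass balance: Σ fᵢ·δᵢ = δ_bulk ⇒ f_C·(-28.4) + f_B·(-22.0) = -38.0 − (-24.108) = -13.892
Substitute f_B = 0.537 − f_C:
f_C·(-28.4 − -22.0) = -13.892 − 0.537×(-22.0) = -2.078
f_C = -2.078 / -6.4 = 0.3247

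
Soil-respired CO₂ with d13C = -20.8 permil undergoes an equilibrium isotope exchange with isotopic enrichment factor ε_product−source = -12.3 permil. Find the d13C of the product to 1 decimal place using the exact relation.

-32.8 permil

To first order, δ_product ≈ δ_source + ε = -33.1 permil.
Exactly, δ_product = (δ_source + 1000)·(ε/1000 + 1) − 1000.
δ_product = (-20.8 + 1000) × (-12.3/1000 + 1) − 1000
δ_product = -32.84 permil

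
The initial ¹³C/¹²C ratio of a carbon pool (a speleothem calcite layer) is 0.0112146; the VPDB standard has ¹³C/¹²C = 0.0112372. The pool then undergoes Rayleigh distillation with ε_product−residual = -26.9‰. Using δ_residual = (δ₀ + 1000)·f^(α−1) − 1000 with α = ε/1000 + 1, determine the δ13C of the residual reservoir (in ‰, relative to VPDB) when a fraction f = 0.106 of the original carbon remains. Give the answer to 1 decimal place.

60.1‰

δ₀ = (0.0112146/0.0112372 − 1)×1000 = (0.997989 − 1)×1000 = -2.011‰
α − 1 = ε/1000 = -0.0269
f^(α−1) = 0.106^(-0.0269) = 1.062232
δ_res = (-2.011 + 1000) × 1.062232 − 1000 = 1060.095 − 1000 = 60.10‰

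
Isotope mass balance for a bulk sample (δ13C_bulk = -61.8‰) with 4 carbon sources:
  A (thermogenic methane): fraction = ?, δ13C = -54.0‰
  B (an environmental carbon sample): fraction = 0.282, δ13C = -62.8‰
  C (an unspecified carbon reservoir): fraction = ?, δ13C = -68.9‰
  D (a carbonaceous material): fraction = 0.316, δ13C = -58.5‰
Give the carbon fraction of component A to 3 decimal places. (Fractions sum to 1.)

0.140

Let f_A and f_C be the unknown fractions; fractions sum to 1 so f_A + f_C = 0.402.
Mass balance: Σ fᵢ·δᵢ = δ_bulk ⇒ f_A·(-54.0) + f_C·(-68.9) = -61.8 − (-36.196) = -25.604
Substitute f_C = 0.402 − f_A:
f_A·(-54.0 − -68.9) = -25.604 − 0.402×(-68.9) = 2.093
f_A = 2.093 / 14.9 = 0.1405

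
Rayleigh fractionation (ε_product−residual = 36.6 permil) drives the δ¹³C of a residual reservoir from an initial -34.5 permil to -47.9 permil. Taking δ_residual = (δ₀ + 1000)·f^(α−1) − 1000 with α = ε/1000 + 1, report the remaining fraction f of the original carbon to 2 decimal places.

α − 1 = ε/1000 = 0.0366
(δ_res + 1000)/(δ₀ + 1000) = (-47.9 + 1000)/(-34.5 + 1000) = 952.1/965.5 = 0.986121
f = 0.986121^(1/0.0366) = exp(ln(0.986121)/0.0366) = exp(-0.01398/0.0366)
f = exp(-0.3819) = 0.6826

0.68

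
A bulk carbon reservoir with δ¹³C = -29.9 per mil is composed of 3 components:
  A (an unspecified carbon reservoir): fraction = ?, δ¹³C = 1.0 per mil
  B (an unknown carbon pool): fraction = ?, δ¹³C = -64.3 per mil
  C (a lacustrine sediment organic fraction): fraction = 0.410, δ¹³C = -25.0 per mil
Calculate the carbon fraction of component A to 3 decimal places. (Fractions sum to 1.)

Let f_A and f_B be the unknown fractions; fractions sum to 1 so f_A + f_B = 0.590.
Mass balance: Σ fᵢ·δᵢ = δ_bulk ⇒ f_A·(1.0) + f_B·(-64.3) = -29.9 − (-10.250) = -19.650
Substitute f_B = 0.590 − f_A:
f_A·(1.0 − -64.3) = -19.650 − 0.590×(-64.3) = 18.287
f_A = 18.287 / 65.3 = 0.2800

0.280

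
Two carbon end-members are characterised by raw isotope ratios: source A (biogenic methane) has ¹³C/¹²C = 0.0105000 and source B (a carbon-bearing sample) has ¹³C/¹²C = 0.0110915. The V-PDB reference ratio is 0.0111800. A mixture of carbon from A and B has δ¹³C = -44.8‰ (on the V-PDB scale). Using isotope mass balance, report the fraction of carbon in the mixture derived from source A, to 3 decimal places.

0.697

δ_A = (0.0105000/0.0111800 − 1)×1000 = (0.939177 − 1)×1000 = -60.823‰
δ_B = (0.0110915/0.0111800 − 1)×1000 = (0.992084 − 1)×1000 = -7.916‰
f_A = (δ_mix − δ_B)/(δ_A − δ_B) = (-44.8 − (-7.916))/(-60.823 − (-7.916))
f_A = -36.884 / -52.907 = 0.6971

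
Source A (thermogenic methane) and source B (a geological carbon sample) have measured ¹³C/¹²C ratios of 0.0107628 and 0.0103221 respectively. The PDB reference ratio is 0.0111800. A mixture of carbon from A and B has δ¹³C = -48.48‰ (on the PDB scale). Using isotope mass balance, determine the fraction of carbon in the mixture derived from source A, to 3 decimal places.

δ_A = (0.0107628/0.0111800 − 1)×1000 = (0.962683 − 1)×1000 = -37.317‰
δ_B = (0.0103221/0.0111800 − 1)×1000 = (0.923265 − 1)×1000 = -76.735‰
f_A = (δ_mix − δ_B)/(δ_A − δ_B) = (-48.48 − (-76.735))/(-37.317 − (-76.735))
f_A = 28.255 / 39.419 = 0.7168

0.717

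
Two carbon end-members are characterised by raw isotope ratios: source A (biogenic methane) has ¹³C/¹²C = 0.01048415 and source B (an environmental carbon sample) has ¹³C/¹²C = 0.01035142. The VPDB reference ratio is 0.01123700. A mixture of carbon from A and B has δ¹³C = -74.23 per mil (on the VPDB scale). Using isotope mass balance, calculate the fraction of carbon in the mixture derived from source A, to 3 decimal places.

δ_A = (0.01048415/0.01123700 − 1)×1000 = (0.933003 − 1)×1000 = -66.997 per mil
δ_B = (0.01035142/0.01123700 − 1)×1000 = (0.921191 − 1)×1000 = -78.809 per mil
f_A = (δ_mix − δ_B)/(δ_A − δ_B) = (-74.23 − (-78.809))/(-66.997 − (-78.809))
f_A = 4.579 / 11.812 = 0.3877

0.388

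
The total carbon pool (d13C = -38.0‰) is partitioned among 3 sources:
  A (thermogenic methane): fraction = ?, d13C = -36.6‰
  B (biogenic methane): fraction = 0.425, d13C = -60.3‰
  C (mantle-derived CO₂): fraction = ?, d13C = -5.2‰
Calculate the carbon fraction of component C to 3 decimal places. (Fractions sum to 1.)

0.276

Let f_C and f_A be the unknown fractions; fractions sum to 1 so f_C + f_A = 0.575.
Mass balance: Σ fᵢ·δᵢ = δ_bulk ⇒ f_C·(-5.2) + f_A·(-36.6) = -38.0 − (-25.627) = -12.373
Substitute f_A = 0.575 − f_C:
f_C·(-5.2 − -36.6) = -12.373 − 0.575×(-36.6) = 8.672
f_C = 8.672 / 31.4 = 0.2762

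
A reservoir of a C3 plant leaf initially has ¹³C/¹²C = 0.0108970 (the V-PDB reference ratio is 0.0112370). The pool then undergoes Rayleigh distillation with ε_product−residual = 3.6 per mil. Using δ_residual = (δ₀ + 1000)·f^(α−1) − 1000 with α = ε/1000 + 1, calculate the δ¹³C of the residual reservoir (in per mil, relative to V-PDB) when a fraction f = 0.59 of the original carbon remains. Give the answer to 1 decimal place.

δ₀ = (0.0108970/0.0112370 − 1)×1000 = (0.969743 − 1)×1000 = -30.257 per mil
α − 1 = ε/1000 = 0.0036
f^(α−1) = 0.59^(0.0036) = 0.998102
δ_res = (-30.257 + 1000) × 0.998102 − 1000 = 967.903 − 1000 = -32.10 per mil

-32.1 per mil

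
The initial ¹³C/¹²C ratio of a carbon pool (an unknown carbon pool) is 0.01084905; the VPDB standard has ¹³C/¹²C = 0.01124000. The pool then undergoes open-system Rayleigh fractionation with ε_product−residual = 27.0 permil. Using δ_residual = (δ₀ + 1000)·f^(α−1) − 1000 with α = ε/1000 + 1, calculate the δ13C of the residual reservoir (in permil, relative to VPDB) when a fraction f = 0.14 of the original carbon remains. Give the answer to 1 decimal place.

-84.7 permil

δ₀ = (0.01084905/0.01124000 − 1)×1000 = (0.965218 − 1)×1000 = -34.782 permil
α − 1 = ε/1000 = 0.0270
f^(α−1) = 0.14^(0.0270) = 0.948299
δ_res = (-34.782 + 1000) × 0.948299 − 1000 = 915.316 − 1000 = -84.68 permil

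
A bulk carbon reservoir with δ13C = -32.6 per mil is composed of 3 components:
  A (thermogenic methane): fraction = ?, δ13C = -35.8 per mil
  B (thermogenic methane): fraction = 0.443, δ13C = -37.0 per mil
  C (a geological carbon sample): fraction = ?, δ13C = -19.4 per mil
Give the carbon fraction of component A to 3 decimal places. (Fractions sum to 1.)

Let f_A and f_C be the unknown fractions; fractions sum to 1 so f_A + f_C = 0.557.
Mass balance: Σ fᵢ·δᵢ = δ_bulk ⇒ f_A·(-35.8) + f_C·(-19.4) = -32.6 − (-16.391) = -16.209
Substitute f_C = 0.557 − f_A:
f_A·(-35.8 − -19.4) = -16.209 − 0.557×(-19.4) = -5.403
f_A = -5.403 / -16.4 = 0.3295

0.329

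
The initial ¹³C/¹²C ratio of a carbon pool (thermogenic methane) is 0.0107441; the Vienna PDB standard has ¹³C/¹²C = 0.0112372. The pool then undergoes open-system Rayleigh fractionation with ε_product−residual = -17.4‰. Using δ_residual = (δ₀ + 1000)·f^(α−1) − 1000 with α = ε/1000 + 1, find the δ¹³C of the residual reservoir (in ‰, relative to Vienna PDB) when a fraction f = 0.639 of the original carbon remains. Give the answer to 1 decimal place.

-36.4‰

δ₀ = (0.0107441/0.0112372 − 1)×1000 = (0.956119 − 1)×1000 = -43.881‰
α − 1 = ε/1000 = -0.0174
f^(α−1) = 0.639^(-0.0174) = 1.007823
δ_res = (-43.881 + 1000) × 1.007823 − 1000 = 963.599 − 1000 = -36.40‰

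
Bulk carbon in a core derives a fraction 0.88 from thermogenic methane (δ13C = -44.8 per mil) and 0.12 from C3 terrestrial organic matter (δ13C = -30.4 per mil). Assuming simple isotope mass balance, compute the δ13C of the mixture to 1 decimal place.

-43.1 per mil

δ_mix = f_A·δ_A + f_B·δ_B
δ_mix = 0.88 × (-44.8) + 0.12 × (-30.4)
δ_mix = -39.42 + -3.65 = -43.07 per mil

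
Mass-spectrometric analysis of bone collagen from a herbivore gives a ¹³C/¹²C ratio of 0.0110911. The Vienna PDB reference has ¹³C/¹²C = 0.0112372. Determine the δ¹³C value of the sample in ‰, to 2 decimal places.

-13.00‰

δ¹³C = (R_sample / R_standard − 1) × 1000
R_sample / R_standard = 0.0110911 / 0.0112372 = 0.986999
δ¹³C = (0.986999 − 1) × 1000 = -13.001‰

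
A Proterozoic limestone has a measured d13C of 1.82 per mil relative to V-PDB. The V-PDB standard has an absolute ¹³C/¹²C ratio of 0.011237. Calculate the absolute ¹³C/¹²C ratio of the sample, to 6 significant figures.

0.0112575

R_sample = R_standard × (d13C/1000 + 1)
R_sample = 0.011237 × (1.82/1000 + 1) = 0.011237 × 1.001820
R_sample = 0.0112575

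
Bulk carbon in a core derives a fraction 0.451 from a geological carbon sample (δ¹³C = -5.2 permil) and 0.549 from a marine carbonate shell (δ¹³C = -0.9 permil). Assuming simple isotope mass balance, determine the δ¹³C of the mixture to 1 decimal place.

δ_mix = f_A·δ_A + f_B·δ_B
δ_mix = 0.451 × (-5.2) + 0.549 × (-0.9)
δ_mix = -2.35 + -0.49 = -2.84 permil

-2.8 permil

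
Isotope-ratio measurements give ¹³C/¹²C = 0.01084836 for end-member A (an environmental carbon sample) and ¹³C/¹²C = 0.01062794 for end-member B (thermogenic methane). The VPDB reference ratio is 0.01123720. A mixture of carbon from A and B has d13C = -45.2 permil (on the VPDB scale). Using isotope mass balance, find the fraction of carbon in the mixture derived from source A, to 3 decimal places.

0.460

δ_A = (0.01084836/0.01123720 − 1)×1000 = (0.965397 − 1)×1000 = -34.603 permil
δ_B = (0.01062794/0.01123720 − 1)×1000 = (0.945782 − 1)×1000 = -54.218 permil
f_A = (δ_mix − δ_B)/(δ_A − δ_B) = (-45.2 − (-54.218))/(-34.603 − (-54.218))
f_A = 9.018 / 19.615 = 0.4598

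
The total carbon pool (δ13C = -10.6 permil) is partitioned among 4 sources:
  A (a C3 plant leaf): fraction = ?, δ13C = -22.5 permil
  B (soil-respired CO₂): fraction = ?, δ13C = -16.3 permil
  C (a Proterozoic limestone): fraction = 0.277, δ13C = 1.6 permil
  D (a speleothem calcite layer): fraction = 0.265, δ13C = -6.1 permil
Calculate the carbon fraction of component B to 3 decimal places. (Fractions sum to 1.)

0.142

Let f_B and f_A be the unknown fractions; fractions sum to 1 so f_B + f_A = 0.458.
Mass balance: Σ fᵢ·δᵢ = δ_bulk ⇒ f_B·(-16.3) + f_A·(-22.5) = -10.6 − (-1.173) = -9.427
Substitute f_A = 0.458 − f_B:
f_B·(-16.3 − -22.5) = -9.427 − 0.458×(-22.5) = 0.878
f_B = 0.878 / 6.2 = 0.1417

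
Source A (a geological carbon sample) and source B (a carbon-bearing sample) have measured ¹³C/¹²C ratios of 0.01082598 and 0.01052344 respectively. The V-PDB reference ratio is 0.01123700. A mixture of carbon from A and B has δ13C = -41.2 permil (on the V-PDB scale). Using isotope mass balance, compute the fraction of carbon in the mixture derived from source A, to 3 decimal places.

δ_A = (0.01082598/0.01123700 − 1)×1000 = (0.963423 − 1)×1000 = -36.577 permil
δ_B = (0.01052344/0.01123700 − 1)×1000 = (0.936499 − 1)×1000 = -63.501 permil
f_A = (δ_mix − δ_B)/(δ_A − δ_B) = (-41.2 − (-63.501))/(-36.577 − (-63.501))
f_A = 22.301 / 26.924 = 0.8283

0.828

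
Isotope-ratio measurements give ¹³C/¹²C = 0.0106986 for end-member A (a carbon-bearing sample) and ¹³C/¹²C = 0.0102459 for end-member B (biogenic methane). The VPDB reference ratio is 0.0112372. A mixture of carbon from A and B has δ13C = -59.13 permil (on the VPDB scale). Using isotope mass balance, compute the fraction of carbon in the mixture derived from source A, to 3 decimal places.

δ_A = (0.0106986/0.0112372 − 1)×1000 = (0.952070 − 1)×1000 = -47.930 permil
δ_B = (0.0102459/0.0112372 − 1)×1000 = (0.911784 − 1)×1000 = -88.216 permil
f_A = (δ_mix − δ_B)/(δ_A − δ_B) = (-59.13 − (-88.216))/(-47.930 − (-88.216))
f_A = 29.086 / 40.286 = 0.7220

0.722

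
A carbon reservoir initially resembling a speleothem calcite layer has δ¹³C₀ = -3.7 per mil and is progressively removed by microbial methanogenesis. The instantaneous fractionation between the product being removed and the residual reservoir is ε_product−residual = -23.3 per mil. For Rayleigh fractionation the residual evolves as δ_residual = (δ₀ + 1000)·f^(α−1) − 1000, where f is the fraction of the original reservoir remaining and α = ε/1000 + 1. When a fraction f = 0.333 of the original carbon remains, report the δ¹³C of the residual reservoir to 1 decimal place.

Rayleigh residual: δ_res = (δ₀ + 1000)·f^(α−1) − 1000
α = ε/1000 + 1 = 0.97670, so α − 1 = -0.02330
f^(α−1) = 0.333^(-0.02330) = 1.025952
δ_res = (-3.7 + 1000) × 1.025952 − 1000 = 1022.156 − 1000 = 22.16 per mil

22.2 per mil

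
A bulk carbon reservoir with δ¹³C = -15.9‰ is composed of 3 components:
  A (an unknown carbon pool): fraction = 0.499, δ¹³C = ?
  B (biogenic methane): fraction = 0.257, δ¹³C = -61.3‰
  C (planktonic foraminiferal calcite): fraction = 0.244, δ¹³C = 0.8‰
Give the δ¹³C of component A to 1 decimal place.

Isotope mass balance: δ_bulk = Σ fᵢ·δᵢ.
-15.9 = 0.499×δ_A + 0.257×(-61.3) + 0.244×(0.8)
0.499·δ_A = -15.9 − (-15.559) = -0.341
δ_A = -0.341 / 0.499 = -0.68‰

-0.7‰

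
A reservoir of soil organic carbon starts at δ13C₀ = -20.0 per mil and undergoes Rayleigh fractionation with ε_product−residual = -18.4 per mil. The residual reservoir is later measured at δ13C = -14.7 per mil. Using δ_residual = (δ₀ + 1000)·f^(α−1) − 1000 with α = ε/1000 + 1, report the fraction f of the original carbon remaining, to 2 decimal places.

α − 1 = ε/1000 = -0.0184
(δ_res + 1000)/(δ₀ + 1000) = (-14.7 + 1000)/(-20.0 + 1000) = 985.3/980.0 = 1.005408
f = 1.005408^(1/-0.0184) = exp(ln(1.005408)/-0.0184) = exp(0.00539/-0.0184)
f = exp(-0.2931) = 0.7459

0.75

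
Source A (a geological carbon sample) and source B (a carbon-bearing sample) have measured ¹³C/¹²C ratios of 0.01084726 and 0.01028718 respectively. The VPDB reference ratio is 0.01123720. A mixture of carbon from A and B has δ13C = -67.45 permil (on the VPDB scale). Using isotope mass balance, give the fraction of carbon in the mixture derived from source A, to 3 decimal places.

δ_A = (0.01084726/0.01123720 − 1)×1000 = (0.965299 − 1)×1000 = -34.701 permil
δ_B = (0.01028718/0.01123720 − 1)×1000 = (0.915458 − 1)×1000 = -84.542 permil
f_A = (δ_mix − δ_B)/(δ_A − δ_B) = (-67.45 − (-84.542))/(-34.701 − (-84.542))
f_A = 17.092 / 49.842 = 0.3429

0.343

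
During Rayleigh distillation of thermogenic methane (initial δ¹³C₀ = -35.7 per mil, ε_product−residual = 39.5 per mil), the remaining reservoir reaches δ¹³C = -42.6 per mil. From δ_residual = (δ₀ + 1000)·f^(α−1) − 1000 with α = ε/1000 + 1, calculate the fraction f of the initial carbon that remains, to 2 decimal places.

0.83

α − 1 = ε/1000 = 0.0395
(δ_res + 1000)/(δ₀ + 1000) = (-42.6 + 1000)/(-35.7 + 1000) = 957.4/964.3 = 0.992845
f = 0.992845^(1/0.0395) = exp(ln(0.992845)/0.0395) = exp(-0.00718/0.0395)
f = exp(-0.1818) = 0.8338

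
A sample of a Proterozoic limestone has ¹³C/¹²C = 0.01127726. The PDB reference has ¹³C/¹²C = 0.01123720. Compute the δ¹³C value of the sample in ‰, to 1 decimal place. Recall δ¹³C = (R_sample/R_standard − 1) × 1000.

3.6‰

δ¹³C = (R_sample / R_standard − 1) × 1000
R_sample / R_standard = 0.01127726 / 0.01123720 = 1.003565
δ¹³C = (1.003565 − 1) × 1000 = 3.56‰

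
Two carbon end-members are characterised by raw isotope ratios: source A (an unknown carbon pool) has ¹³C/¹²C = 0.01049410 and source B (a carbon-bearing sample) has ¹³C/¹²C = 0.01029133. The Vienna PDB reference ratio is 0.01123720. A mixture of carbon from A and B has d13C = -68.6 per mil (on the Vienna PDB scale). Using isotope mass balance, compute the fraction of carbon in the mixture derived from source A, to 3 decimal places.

δ_A = (0.01049410/0.01123720 − 1)×1000 = (0.933871 − 1)×1000 = -66.129 per mil
δ_B = (0.01029133/0.01123720 − 1)×1000 = (0.915827 − 1)×1000 = -84.173 per mil
f_A = (δ_mix − δ_B)/(δ_A − δ_B) = (-68.6 − (-84.173))/(-66.129 − (-84.173))
f_A = 15.573 / 18.045 = 0.8630

0.863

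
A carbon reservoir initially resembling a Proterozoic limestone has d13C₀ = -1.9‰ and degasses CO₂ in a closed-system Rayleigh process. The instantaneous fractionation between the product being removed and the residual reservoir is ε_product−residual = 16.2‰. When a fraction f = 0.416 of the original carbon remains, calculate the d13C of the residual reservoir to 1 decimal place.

-16.0‰

Rayleigh residual: δ_res = (δ₀ + 1000)·f^(α−1) − 1000
α = ε/1000 + 1 = 1.01620, so α − 1 = 0.01620
f^(α−1) = 0.416^(0.01620) = 0.985892
δ_res = (-1.9 + 1000) × 0.985892 − 1000 = 984.019 − 1000 = -15.98‰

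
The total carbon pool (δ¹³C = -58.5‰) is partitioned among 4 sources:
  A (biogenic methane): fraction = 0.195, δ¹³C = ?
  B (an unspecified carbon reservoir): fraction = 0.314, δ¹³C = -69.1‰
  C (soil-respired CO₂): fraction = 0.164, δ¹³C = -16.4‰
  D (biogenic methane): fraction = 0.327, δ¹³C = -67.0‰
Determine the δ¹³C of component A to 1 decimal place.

-62.6‰

Isotope mass balance: δ_bulk = Σ fᵢ·δᵢ.
-58.5 = 0.195×δ_A + 0.314×(-69.1) + 0.164×(-16.4) + 0.327×(-67.0)
0.195·δ_A = -58.5 − (-46.296) = -12.204
δ_A = -12.204 / 0.195 = -62.58‰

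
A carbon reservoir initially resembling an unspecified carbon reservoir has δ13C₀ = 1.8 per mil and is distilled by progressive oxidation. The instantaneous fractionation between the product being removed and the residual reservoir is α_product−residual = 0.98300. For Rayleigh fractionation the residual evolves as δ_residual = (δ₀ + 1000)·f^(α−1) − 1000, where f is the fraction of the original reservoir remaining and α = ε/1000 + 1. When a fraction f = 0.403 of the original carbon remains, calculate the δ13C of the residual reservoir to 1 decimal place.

17.4 per mil

Rayleigh residual: δ_res = (δ₀ + 1000)·f^(α−1) − 1000
α − 1 = -0.01700
f^(α−1) = 0.403^(-0.01700) = 1.015570
δ_res = (1.8 + 1000) × 1.015570 − 1000 = 1017.398 − 1000 = 17.40 per mil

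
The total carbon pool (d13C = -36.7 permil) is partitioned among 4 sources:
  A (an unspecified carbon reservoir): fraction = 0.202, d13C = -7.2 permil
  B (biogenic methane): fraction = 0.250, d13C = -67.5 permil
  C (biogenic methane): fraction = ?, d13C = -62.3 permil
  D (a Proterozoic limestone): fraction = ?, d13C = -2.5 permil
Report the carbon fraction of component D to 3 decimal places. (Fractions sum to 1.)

Let f_D and f_C be the unknown fractions; fractions sum to 1 so f_D + f_C = 0.548.
Mass balance: Σ fᵢ·δᵢ = δ_bulk ⇒ f_D·(-2.5) + f_C·(-62.3) = -36.7 − (-18.329) = -18.371
Substitute f_C = 0.548 − f_D:
f_D·(-2.5 − -62.3) = -18.371 − 0.548×(-62.3) = 15.770
f_D = 15.770 / 59.8 = 0.2637

0.264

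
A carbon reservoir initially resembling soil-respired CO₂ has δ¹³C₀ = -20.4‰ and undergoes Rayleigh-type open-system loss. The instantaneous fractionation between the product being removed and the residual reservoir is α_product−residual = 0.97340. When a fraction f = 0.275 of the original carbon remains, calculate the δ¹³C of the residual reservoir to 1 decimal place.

Rayleigh residual: δ_res = (δ₀ + 1000)·f^(α−1) − 1000
α − 1 = -0.02660
f^(α−1) = 0.275^(-0.02660) = 1.034937
δ_res = (-20.4 + 1000) × 1.034937 − 1000 = 1013.824 − 1000 = 13.82‰

13.8‰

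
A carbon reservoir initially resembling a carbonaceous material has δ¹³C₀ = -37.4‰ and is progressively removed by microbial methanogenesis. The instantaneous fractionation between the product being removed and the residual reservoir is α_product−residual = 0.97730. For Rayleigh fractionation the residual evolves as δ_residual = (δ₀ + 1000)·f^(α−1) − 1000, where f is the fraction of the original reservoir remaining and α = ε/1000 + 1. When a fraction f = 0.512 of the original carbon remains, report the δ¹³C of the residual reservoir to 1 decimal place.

-22.7‰

Rayleigh residual: δ_res = (δ₀ + 1000)·f^(α−1) − 1000
α − 1 = -0.02270
f^(α−1) = 0.512^(-0.02270) = 1.015312
δ_res = (-37.4 + 1000) × 1.015312 − 1000 = 977.339 − 1000 = -22.66‰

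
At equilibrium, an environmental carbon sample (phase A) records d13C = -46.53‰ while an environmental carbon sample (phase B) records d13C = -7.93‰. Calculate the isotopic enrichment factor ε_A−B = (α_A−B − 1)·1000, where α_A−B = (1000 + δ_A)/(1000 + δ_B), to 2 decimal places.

α_A−B = (1000 + -46.53) / (1000 + -7.93) = 953.47 / 992.07 = 0.961091
ε_A−B = (0.961091 − 1) × 1000 = -38.909‰
(The approximation ε ≈ δ_A − δ_B would give -38.60‰.)

-38.91‰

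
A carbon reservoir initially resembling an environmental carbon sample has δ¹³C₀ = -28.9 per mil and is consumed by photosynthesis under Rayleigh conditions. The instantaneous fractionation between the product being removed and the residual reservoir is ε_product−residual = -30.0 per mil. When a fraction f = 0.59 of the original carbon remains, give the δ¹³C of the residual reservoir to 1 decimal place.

Rayleigh residual: δ_res = (δ₀ + 1000)·f^(α−1) − 1000
α = ε/1000 + 1 = 0.97000, so α − 1 = -0.03000
f^(α−1) = 0.59^(-0.03000) = 1.015955
δ_res = (-28.9 + 1000) × 1.015955 − 1000 = 986.594 − 1000 = -13.41 per mil

-13.4 per mil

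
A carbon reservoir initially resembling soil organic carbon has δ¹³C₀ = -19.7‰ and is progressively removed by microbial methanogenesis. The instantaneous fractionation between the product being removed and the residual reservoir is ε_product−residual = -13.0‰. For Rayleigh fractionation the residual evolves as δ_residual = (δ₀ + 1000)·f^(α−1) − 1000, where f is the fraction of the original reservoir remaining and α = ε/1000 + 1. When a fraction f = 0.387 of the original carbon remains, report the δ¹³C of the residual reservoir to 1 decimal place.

Rayleigh residual: δ_res = (δ₀ + 1000)·f^(α−1) − 1000
α = ε/1000 + 1 = 0.98700, so α − 1 = -0.01300
f^(α−1) = 0.387^(-0.01300) = 1.012418
δ_res = (-19.7 + 1000) × 1.012418 − 1000 = 992.473 − 1000 = -7.53‰

-7.5‰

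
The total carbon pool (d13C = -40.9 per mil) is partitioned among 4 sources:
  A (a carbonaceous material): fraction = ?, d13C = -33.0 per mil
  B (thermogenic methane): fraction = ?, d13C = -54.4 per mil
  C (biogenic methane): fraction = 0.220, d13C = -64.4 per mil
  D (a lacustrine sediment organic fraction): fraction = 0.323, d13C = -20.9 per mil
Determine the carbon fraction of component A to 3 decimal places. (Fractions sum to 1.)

Let f_A and f_B be the unknown fractions; fractions sum to 1 so f_A + f_B = 0.457.
Mass balance: Σ fᵢ·δᵢ = δ_bulk ⇒ f_A·(-33.0) + f_B·(-54.4) = -40.9 − (-20.919) = -19.981
Substitute f_B = 0.457 − f_A:
f_A·(-33.0 − -54.4) = -19.981 − 0.457×(-54.4) = 4.880
f_A = 4.880 / 21.4 = 0.2280

0.228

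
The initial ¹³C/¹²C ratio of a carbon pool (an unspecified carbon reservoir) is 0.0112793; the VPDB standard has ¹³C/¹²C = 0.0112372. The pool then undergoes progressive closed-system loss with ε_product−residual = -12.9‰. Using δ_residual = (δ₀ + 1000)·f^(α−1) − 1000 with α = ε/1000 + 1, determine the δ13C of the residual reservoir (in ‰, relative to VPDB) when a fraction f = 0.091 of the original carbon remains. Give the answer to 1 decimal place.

δ₀ = (0.0112793/0.0112372 − 1)×1000 = (1.003746 − 1)×1000 = 3.746‰
α − 1 = ε/1000 = -0.0129
f^(α−1) = 0.091^(-0.0129) = 1.031403
δ_res = (3.746 + 1000) × 1.031403 − 1000 = 1035.267 − 1000 = 35.27‰

35.3‰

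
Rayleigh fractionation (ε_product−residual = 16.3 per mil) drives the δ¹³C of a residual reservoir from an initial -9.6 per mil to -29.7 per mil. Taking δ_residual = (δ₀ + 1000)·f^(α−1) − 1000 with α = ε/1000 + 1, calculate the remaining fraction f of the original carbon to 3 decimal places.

0.284

α − 1 = ε/1000 = 0.0163
(δ_res + 1000)/(δ₀ + 1000) = (-29.7 + 1000)/(-9.6 + 1000) = 970.3/990.4 = 0.979705
f = 0.979705^(1/0.0163) = exp(ln(0.979705)/0.0163) = exp(-0.02050/0.0163)
f = exp(-1.2579) = 0.2843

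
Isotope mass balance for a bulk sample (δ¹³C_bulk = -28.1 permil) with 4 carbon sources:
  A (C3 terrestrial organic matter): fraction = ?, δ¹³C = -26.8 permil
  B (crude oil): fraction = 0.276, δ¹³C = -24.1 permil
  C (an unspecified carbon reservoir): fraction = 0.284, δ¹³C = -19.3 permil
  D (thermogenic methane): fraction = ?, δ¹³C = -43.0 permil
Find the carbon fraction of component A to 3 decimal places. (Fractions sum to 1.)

0.182

Let f_A and f_D be the unknown fractions; fractions sum to 1 so f_A + f_D = 0.440.
Mass balance: Σ fᵢ·δᵢ = δ_bulk ⇒ f_A·(-26.8) + f_D·(-43.0) = -28.1 − (-12.133) = -15.967
Substitute f_D = 0.440 − f_A:
f_A·(-26.8 − -43.0) = -15.967 − 0.440×(-43.0) = 2.953
f_A = 2.953 / 16.2 = 0.1823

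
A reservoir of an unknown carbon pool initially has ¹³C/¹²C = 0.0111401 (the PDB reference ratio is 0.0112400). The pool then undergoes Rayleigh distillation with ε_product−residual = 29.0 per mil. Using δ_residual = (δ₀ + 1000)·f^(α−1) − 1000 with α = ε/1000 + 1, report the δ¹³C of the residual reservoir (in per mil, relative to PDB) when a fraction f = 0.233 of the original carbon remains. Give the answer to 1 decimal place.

-49.9 per mil

δ₀ = (0.0111401/0.0112400 − 1)×1000 = (0.991112 − 1)×1000 = -8.888 per mil
α − 1 = ε/1000 = 0.0290
f^(α−1) = 0.233^(0.0290) = 0.958635
δ_res = (-8.888 + 1000) × 0.958635 − 1000 = 950.115 − 1000 = -49.89 per mil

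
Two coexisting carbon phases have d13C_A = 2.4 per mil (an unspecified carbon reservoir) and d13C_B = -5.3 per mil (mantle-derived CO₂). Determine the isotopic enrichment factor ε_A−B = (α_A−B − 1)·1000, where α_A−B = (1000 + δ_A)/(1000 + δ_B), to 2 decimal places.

α_A−B = (1000 + 2.4) / (1000 + -5.3) = 1002.4 / 994.7 = 1.007741
ε_A−B = (1.007741 − 1) × 1000 = 7.741 per mil
(The approximation ε ≈ δ_A − δ_B would give 7.7 per mil.)

7.74 per mil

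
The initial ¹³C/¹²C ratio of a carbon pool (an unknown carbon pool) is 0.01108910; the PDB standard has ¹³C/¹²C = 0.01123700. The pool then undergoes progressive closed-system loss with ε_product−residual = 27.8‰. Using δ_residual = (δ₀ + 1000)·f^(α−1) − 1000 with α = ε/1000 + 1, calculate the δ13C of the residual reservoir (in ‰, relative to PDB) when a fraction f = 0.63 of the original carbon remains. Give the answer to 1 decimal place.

δ₀ = (0.01108910/0.01123700 − 1)×1000 = (0.986838 − 1)×1000 = -13.162‰
α − 1 = ε/1000 = 0.0278
f^(α−1) = 0.63^(0.0278) = 0.987238
δ_res = (-13.162 + 1000) × 0.987238 − 1000 = 974.244 − 1000 = -25.76‰

-25.8‰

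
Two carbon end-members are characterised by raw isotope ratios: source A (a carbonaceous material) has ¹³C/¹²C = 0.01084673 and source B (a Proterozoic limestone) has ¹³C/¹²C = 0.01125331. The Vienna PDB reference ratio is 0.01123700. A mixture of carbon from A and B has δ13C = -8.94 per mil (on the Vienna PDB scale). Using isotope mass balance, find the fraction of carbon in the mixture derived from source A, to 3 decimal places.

δ_A = (0.01084673/0.01123700 − 1)×1000 = (0.965269 − 1)×1000 = -34.731 per mil
δ_B = (0.01125331/0.01123700 − 1)×1000 = (1.001451 − 1)×1000 = 1.451 per mil
f_A = (δ_mix − δ_B)/(δ_A − δ_B) = (-8.94 − (1.451))/(-34.731 − (1.451))
f_A = -10.391 / -36.182 = 0.2872

0.287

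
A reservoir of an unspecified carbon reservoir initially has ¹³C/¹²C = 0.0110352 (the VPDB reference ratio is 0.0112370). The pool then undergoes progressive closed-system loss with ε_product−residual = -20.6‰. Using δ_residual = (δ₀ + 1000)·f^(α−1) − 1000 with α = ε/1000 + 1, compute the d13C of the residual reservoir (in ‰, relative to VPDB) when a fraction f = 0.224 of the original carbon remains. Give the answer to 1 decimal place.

12.8‰

δ₀ = (0.0110352/0.0112370 − 1)×1000 = (0.982041 − 1)×1000 = -17.959‰
α − 1 = ε/1000 = -0.0206
f^(α−1) = 0.224^(-0.0206) = 1.031300
δ_res = (-17.959 + 1000) × 1.031300 − 1000 = 1012.779 − 1000 = 12.78‰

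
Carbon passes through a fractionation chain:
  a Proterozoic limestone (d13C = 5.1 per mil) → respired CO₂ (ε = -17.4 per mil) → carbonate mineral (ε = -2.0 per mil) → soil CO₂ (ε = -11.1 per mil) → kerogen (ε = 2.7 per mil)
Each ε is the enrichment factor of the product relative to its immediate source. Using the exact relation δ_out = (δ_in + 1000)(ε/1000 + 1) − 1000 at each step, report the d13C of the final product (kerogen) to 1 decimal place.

step 1: δ = (5.10 + 1000)·(-17.4/1000 + 1) − 1000 = -12.39 per mil
step 2: δ = (-12.39 + 1000)·(-2.0/1000 + 1) − 1000 = -14.36 per mil
step 3: δ = (-14.36 + 1000)·(-11.1/1000 + 1) − 1000 = -25.30 per mil
step 4: δ = (-25.30 + 1000)·(2.7/1000 + 1) − 1000 = -22.67 per mil

-22.7 per mil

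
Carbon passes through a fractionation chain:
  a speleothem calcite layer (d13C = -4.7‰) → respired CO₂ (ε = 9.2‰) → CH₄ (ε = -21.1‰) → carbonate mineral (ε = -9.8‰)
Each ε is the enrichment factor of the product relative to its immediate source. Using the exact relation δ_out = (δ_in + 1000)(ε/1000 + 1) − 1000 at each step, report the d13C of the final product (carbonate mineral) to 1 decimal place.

-26.4‰

step 1: δ = (-4.70 + 1000)·(9.2/1000 + 1) − 1000 = 4.46‰
step 2: δ = (4.46 + 1000)·(-21.1/1000 + 1) − 1000 = -16.74‰
step 3: δ = (-16.74 + 1000)·(-9.8/1000 + 1) − 1000 = -26.37‰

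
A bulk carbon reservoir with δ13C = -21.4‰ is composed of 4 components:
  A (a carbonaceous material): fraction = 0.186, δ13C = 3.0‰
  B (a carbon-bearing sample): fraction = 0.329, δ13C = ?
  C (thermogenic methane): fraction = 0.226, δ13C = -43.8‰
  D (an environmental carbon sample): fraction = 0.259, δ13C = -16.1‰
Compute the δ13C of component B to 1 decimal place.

-24.0‰

Isotope mass balance: δ_bulk = Σ fᵢ·δᵢ.
-21.4 = 0.186×(3.0) + 0.329×δ_B + 0.226×(-43.8) + 0.259×(-16.1)
0.329·δ_B = -21.4 − (-13.511) = -7.889
δ_B = -7.889 / 0.329 = -23.98‰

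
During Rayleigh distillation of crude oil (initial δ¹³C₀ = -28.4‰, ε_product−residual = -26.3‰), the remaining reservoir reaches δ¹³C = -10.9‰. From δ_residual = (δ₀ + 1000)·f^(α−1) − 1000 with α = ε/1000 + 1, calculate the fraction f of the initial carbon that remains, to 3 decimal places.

α − 1 = ε/1000 = -0.0263
(δ_res + 1000)/(δ₀ + 1000) = (-10.9 + 1000)/(-28.4 + 1000) = 989.1/971.6 = 1.018012
f = 1.018012^(1/-0.0263) = exp(ln(1.018012)/-0.0263) = exp(0.01785/-0.0263)
f = exp(-0.6788) = 0.5072

0.507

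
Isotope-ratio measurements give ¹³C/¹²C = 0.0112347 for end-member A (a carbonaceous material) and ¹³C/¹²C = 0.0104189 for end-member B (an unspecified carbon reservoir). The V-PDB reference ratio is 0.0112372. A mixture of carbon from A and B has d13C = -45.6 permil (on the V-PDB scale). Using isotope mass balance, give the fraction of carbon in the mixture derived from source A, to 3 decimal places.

0.375

δ_A = (0.0112347/0.0112372 − 1)×1000 = (0.999778 − 1)×1000 = -0.222 permil
δ_B = (0.0104189/0.0112372 − 1)×1000 = (0.927179 − 1)×1000 = -72.821 permil
f_A = (δ_mix − δ_B)/(δ_A − δ_B) = (-45.6 − (-72.821))/(-0.222 − (-72.821))
f_A = 27.221 / 72.598 = 0.3749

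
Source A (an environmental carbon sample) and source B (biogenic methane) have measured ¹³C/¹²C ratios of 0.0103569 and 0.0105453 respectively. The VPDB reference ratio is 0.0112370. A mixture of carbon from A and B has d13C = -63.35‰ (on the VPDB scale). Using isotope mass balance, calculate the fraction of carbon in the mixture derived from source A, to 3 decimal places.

δ_A = (0.0103569/0.0112370 − 1)×1000 = (0.921678 − 1)×1000 = -78.322‰
δ_B = (0.0105453/0.0112370 − 1)×1000 = (0.938444 − 1)×1000 = -61.556‰
f_A = (δ_mix − δ_B)/(δ_A − δ_B) = (-63.35 − (-61.556))/(-78.322 − (-61.556))
f_A = -1.794 / -16.766 = 0.1070

0.107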